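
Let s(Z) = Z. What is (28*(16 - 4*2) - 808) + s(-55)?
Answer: -639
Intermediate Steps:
(28*(16 - 4*2) - 808) + s(-55) = (28*(16 - 4*2) - 808) - 55 = (28*(16 - 8) - 808) - 55 = (28*8 - 808) - 55 = (224 - 808) - 55 = -584 - 55 = -639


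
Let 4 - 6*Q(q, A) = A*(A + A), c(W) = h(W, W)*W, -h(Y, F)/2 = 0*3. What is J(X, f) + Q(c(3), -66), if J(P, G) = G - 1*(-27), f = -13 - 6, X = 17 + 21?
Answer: -4330/3 ≈ -1443.3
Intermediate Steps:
X = 38
f = -19
h(Y, F) = 0 (h(Y, F) = -0*3 = -2*0 = 0)
c(W) = 0 (c(W) = 0*W = 0)
J(P, G) = 27 + G (J(P, G) = G + 27 = 27 + G)
Q(q, A) = 2/3 - A**2/3 (Q(q, A) = 2/3 - A*(A + A)/6 = 2/3 - A*2*A/6 = 2/3 - A**2/3)
J(X, f) + Q(c(3), -66) = (27 - 19) + (2/3 - 1/3*(-66)**2) = 8 + (2/3 - 1/3*4356) = 8 + (2/3 - 1452) = 8 - 4354/3 = -4330/3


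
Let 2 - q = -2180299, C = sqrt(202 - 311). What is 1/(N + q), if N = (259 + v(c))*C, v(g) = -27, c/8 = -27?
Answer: 2180301/4753718317417 - 232*I*sqrt(109)/4753718317417 ≈ 4.5865e-7 - 5.0953e-10*I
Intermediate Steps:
c = -216 (c = 8*(-27) = -216)
C = I*sqrt(109) (C = sqrt(-109) = I*sqrt(109) ≈ 10.44*I)
q = 2180301 (q = 2 - 1*(-2180299) = 2 + 2180299 = 2180301)
N = 232*I*sqrt(109) (N = (259 - 27)*(I*sqrt(109)) = 232*(I*sqrt(109)) = 232*I*sqrt(109) ≈ 2422.2*I)
1/(N + q) = 1/(232*I*sqrt(109) + 2180301) = 1/(2180301 + 232*I*sqrt(109))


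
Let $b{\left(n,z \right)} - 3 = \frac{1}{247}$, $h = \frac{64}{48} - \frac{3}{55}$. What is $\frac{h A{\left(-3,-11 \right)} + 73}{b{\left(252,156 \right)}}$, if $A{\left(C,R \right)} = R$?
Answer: $\frac{109174}{5565} \approx 19.618$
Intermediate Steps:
$h = \frac{211}{165}$ ($h = 64 \cdot \frac{1}{48} - \frac{3}{55} = \frac{4}{3} - \frac{3}{55} = \frac{211}{165} \approx 1.2788$)
$b{\left(n,z \right)} = \frac{742}{247}$ ($b{\left(n,z \right)} = 3 + \frac{1}{247} = \frac{742}{247}$)
$\frac{h A{\left(-3,-11 \right)} + 73}{b{\left(252,156 \right)}} = \frac{\frac{211}{165} \left(-11\right) + 73}{\frac{742}{247}} = \left(- \frac{211}{15} + 73\right) \frac{247}{742} = \frac{884}{15} \cdot \frac{247}{742} = \frac{109174}{5565}$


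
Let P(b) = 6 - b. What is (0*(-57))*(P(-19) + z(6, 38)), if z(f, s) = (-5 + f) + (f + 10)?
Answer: 0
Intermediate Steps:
z(f, s) = 5 + 2*f (z(f, s) = (-5 + f) + (10 + f) = 5 + 2*f)
(0*(-57))*(P(-19) + z(6, 38)) = (0*(-57))*((6 - 1*(-19)) + (5 + 2*6)) = 0*((6 + 19) + (5 + 12)) = 0*(25 + 17) = 0*42 = 0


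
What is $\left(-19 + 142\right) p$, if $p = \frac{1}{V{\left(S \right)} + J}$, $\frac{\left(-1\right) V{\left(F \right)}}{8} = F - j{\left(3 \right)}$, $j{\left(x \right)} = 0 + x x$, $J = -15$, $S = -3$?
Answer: $\frac{41}{27} \approx 1.5185$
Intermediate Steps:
$j{\left(x \right)} = x^{2}$ ($j{\left(x \right)} = 0 + x^{2} = x^{2}$)
$V{\left(F \right)} = 72 - 8 F$ ($V{\left(F \right)} = - 8 \left(F - 3^{2}\right) = - 8 \left(F - 9\right) = - 8 \left(-9 + F\right) = 72 - 8 F$)
$p = \frac{1}{81}$ ($p = \frac{1}{\left(72 - -24\right) - 15} = \frac{1}{\left(72 + 24\right) - 15} = \frac{1}{96 - 15} = \frac{1}{81} \approx 0.012346$)
$\left(-19 + 142\right) p = \left(-19 + 142\right) \frac{1}{81} = 123 \cdot \frac{1}{81} = \frac{41}{27}$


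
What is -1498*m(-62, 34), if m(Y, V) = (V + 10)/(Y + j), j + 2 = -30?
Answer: 32956/47 ≈ 701.19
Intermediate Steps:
j = -32 (j = -2 - 30 = -32)
m(Y, V) = (10 + V)/(-32 + Y) (m(Y, V) = (V + 10)/(Y - 32) = (10 + V)/(-32 + Y))
-1498*m(-62, 34) = -1498*(10 + 34)/(-32 - 62) = -1498*44/(-94) = -(-749)*44/47 = -1498*(-22/47) = 32956/47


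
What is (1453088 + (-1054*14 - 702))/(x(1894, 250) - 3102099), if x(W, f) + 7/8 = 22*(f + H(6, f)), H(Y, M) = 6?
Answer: -11501040/24771743 ≈ -0.46428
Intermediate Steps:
x(W, f) = 1049/8 + 22*f (x(W, f) = -7/8 + 22*(f + 6) = -7/8 + 22*(6 + f) = -7/8 + (132 + 22*f) = 1049/8 + 22*f)
(1453088 + (-1054*14 - 702))/(x(1894, 250) - 3102099) = (1453088 + (-1054*14 - 702))/((1049/8 + 22*250) - 3102099) = (1453088 + (-14756 - 702))/((1049/8 + 5500) - 3102099) = (1453088 - 15458)/(45049/8 - 3102099) = 1437630/(-24771743/8) = 1437630*(-8/24771743) = -11501040/24771743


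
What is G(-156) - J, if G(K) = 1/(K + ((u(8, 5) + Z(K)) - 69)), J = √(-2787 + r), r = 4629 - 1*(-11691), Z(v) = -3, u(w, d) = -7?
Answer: -1/235 - √13533 ≈ -116.34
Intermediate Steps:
r = 16320 (r = 4629 + 11691 = 16320)
J = √13533 (J = √(-2787 + 16320) = √13533 ≈ 116.33)
G(K) = 1/(-79 + K) (G(K) = 1/(K + ((-7 - 3) - 69)) = 1/(K + (-10 - 69)) = 1/(K - 79) = 1/(-79 + K))
G(-156) - J = 1/(-79 - 156) - √13533 = 1/(-235) - √13533 = -1/235 - √13533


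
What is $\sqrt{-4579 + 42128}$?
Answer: $\sqrt{37549} \approx 193.78$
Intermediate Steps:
$\sqrt{-4579 + 42128} = \sqrt{37549}$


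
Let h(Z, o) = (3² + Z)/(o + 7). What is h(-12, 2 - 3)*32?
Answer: -16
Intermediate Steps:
h(Z, o) = (9 + Z)/(7 + o)
h(-12, 2 - 3)*32 = ((9 - 12)/(7 + (2 - 3)))*32 = (-3/(7 - 1))*32 = (-3/6)*32 = ((⅙)*(-3))*32 = -½*32 = -16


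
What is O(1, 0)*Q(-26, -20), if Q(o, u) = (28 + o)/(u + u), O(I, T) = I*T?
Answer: 0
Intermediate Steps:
Q(o, u) = (28 + o)/(2*u) (Q(o, u) = (28 + o)/((2*u)) = (28 + o)*(1/(2*u)) = (28 + o)/(2*u))
O(1, 0)*Q(-26, -20) = (1*0)*((½)*(28 - 26)/(-20)) = 0*((½)*(-1/20)*2) = 0*(-1/20) = 0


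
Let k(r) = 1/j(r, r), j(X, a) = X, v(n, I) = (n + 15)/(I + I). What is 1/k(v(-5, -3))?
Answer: -5/3 ≈ -1.6667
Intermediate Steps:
v(n, I) = (15 + n)/(2*I) (v(n, I) = (15 + n)/((2*I)) = (15 + n)*(1/(2*I)) = (15 + n)/(2*I))
k(r) = 1/r
1/k(v(-5, -3)) = 1/(1/((½)*(15 - 5)/(-3))) = 1/(1/((½)*(-⅓)*10)) = 1/(1/(-5/3)) = 1/(-⅗) = -5/3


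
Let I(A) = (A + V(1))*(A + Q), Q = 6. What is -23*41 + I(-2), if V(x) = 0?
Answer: -951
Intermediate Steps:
I(A) = A*(6 + A) (I(A) = (A + 0)*(A + 6) = A*(6 + A))
-23*41 + I(-2) = -23*41 - 2*(6 - 2) = -943 - 2*4 = -943 - 8 = -951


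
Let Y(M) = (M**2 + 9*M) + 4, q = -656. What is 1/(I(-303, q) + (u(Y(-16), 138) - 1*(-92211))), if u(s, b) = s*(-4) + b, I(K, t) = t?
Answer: 1/91229 ≈ 1.0961e-5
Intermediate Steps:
Y(M) = 4 + M**2 + 9*M
u(s, b) = b - 4*s (u(s, b) = -4*s + b = b - 4*s)
1/(I(-303, q) + (u(Y(-16), 138) - 1*(-92211))) = 1/(-656 + ((138 - 4*(4 + (-16)**2 + 9*(-16))) - 1*(-92211))) = 1/(-656 + ((138 - 4*(4 + 256 - 144)) + 92211)) = 1/(-656 + ((138 - 4*116) + 92211)) = 1/(-656 + ((138 - 464) + 92211)) = 1/(-656 + (-326 + 92211)) = 1/(-656 + 91885) = 1/91229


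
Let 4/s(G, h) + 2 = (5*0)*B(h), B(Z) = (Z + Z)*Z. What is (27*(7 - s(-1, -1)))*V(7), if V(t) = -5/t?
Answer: -1215/7 ≈ -173.57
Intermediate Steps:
B(Z) = 2*Z² (B(Z) = (2*Z)*Z = 2*Z²)
s(G, h) = -2 (s(G, h) = 4/(-2 + (5*0)*(2*h²)) = 4/(-2 + 0*(2*h²)) = 4/(-2 + 0) = 4/(-2) = 4*(-½) = -2)
(27*(7 - s(-1, -1)))*V(7) = (27*(7 - 1*(-2)))*(-5/7) = (27*(7 + 2))*(-5*⅐) = (27*9)*(-5/7) = 243*(-5/7) = -1215/7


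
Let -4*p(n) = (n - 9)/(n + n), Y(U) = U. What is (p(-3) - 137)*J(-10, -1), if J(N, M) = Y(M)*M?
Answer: -275/2 ≈ -137.50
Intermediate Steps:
J(N, M) = M**2 (J(N, M) = M*M = M**2)
p(n) = -(-9 + n)/(8*n) (p(n) = -(n - 9)/(4*(n + n)) = -(-9 + n)/(4*(2*n)) = -(-9 + n)*1/(2*n)/4 = -(-9 + n)/(8*n))
(p(-3) - 137)*J(-10, -1) = ((1/8)*(9 - 1*(-3))/(-3) - 137)*(-1)**2 = ((1/8)*(-1/3)*(9 + 3) - 137)*1 = ((1/8)*(-1/3)*12 - 137)*1 = (-1/2 - 137)*1 = -275/2*1 = -275/2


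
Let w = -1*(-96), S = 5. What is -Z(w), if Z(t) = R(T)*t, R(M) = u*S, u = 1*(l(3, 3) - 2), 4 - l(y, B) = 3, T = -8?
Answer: 480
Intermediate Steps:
l(y, B) = 1 (l(y, B) = 4 - 1*3 = 4 - 3 = 1)
u = -1 (u = 1*(1 - 2) = 1*(-1) = -1)
w = 96
R(M) = -5 (R(M) = -1*5 = -5)
Z(t) = -5*t
-Z(w) = -(-5)*96 = -1*(-480) = 480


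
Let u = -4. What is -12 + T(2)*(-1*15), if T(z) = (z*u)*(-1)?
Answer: -132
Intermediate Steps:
T(z) = 4*z (T(z) = (z*(-4))*(-1) = -4*z*(-1) = 4*z)
-12 + T(2)*(-1*15) = -12 + (4*2)*(-1*15) = -12 + 8*(-15) = -12 - 120 = -132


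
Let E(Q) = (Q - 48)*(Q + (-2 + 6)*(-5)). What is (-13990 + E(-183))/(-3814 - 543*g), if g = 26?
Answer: -32903/17932 ≈ -1.8349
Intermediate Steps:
E(Q) = (-48 + Q)*(-20 + Q) (E(Q) = (-48 + Q)*(Q + 4*(-5)) = (-48 + Q)*(Q - 20) = (-48 + Q)*(-20 + Q))
(-13990 + E(-183))/(-3814 - 543*g) = (-13990 + (960 + (-183)² - 68*(-183)))/(-3814 - 543*26) = (-13990 + (960 + 33489 + 12444))/(-3814 - 14118) = (-13990 + 46893)/(-17932) = 32903*(-1/17932) = -32903/17932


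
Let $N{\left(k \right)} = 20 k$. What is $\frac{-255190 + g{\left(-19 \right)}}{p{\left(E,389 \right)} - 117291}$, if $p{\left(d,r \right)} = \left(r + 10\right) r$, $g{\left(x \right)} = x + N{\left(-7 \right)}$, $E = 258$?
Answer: $- \frac{255349}{37920} \approx -6.7339$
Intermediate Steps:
$g{\left(x \right)} = -140 + x$ ($g{\left(x \right)} = x + 20 \left(-7\right) = x - 140 = -140 + x$)
$p{\left(d,r \right)} = r \left(10 + r\right)$ ($p{\left(d,r \right)} = \left(10 + r\right) r = r \left(10 + r\right)$)
$\frac{-255190 + g{\left(-19 \right)}}{p{\left(E,389 \right)} - 117291} = \frac{-255190 - 159}{389 \left(10 + 389\right) - 117291} = \frac{-255190 - 159}{389 \cdot 399 - 117291} = - \frac{255349}{155211 - 117291} = - \frac{255349}{37920}$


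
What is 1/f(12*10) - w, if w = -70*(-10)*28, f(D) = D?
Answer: -2351999/120 ≈ -19600.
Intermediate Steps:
w = 19600 (w = 700*28 = 19600)
1/f(12*10) - w = 1/(12*10) - 1*19600 = 1/120 - 19600 = -2351999/120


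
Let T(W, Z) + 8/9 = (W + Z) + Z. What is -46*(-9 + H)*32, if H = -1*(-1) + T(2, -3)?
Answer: 170752/9 ≈ 18972.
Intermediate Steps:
T(W, Z) = -8/9 + W + 2*Z (T(W, Z) = -8/9 + ((W + Z) + Z) = -8/9 + (W + 2*Z) = -8/9 + W + 2*Z)
H = -35/9 (H = -1*(-1) + (-8/9 + 2 + 2*(-3)) = 1 + (-8/9 + 2 - 6) = 1 - 44/9 = -35/9 ≈ -3.8889)
-46*(-9 + H)*32 = -46*(-9 - 35/9)*32 = -46*(-116/9)*32 = (5336/9)*32 = 170752/9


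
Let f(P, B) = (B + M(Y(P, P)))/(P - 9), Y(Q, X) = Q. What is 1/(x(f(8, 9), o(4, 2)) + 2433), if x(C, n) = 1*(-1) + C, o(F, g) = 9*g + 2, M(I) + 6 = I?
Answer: 1/2421 ≈ 0.00041305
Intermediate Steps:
M(I) = -6 + I
f(P, B) = (-6 + B + P)/(-9 + P) (f(P, B) = (B + (-6 + P))/(P - 9) = (-6 + B + P)/(-9 + P))
o(F, g) = 2 + 9*g
x(C, n) = -1 + C
1/(x(f(8, 9), o(4, 2)) + 2433) = 1/((-1 + (-6 + 9 + 8)/(-9 + 8)) + 2433) = 1/((-1 + 11/(-1)) + 2433) = 1/((-1 - 1*11) + 2433) = 1/((-1 - 11) + 2433) = 1/(-12 + 2433) = 1/2421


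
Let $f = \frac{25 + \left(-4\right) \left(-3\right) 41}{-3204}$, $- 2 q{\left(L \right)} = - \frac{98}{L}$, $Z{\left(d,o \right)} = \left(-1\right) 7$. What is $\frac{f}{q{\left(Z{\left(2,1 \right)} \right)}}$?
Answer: $\frac{517}{22428} \approx 0.023052$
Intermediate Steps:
$Z{\left(d,o \right)} = -7$
$q{\left(L \right)} = \frac{49}{L}$ ($q{\left(L \right)} = - \frac{\left(-98\right) \frac{1}{L}}{2} = \frac{49}{L}$)
$f = - \frac{517}{3204}$ ($f = \left(25 + 12 \cdot 41\right) \left(- \frac{1}{3204}\right) = \left(25 + 492\right) \left(- \frac{1}{3204}\right) = 517 \left(- \frac{1}{3204}\right) = - \frac{517}{3204} \approx -0.16136$)
$\frac{f}{q{\left(Z{\left(2,1 \right)} \right)}} = - \frac{517}{3204 \frac{49}{-7}} = - \frac{517}{3204 \cdot 49 \left(- \frac{1}{7}\right)} = - \frac{517}{3204 \left(-7\right)} = \left(- \frac{517}{3204}\right) \left(- \frac{1}{7}\right) = \frac{517}{22428}$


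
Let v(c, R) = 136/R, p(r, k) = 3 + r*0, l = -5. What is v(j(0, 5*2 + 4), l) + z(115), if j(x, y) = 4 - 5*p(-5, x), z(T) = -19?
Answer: -231/5 ≈ -46.200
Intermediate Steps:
p(r, k) = 3 (p(r, k) = 3 + 0 = 3)
j(x, y) = -11 (j(x, y) = 4 - 5*3 = 4 - 15 = -11)
v(j(0, 5*2 + 4), l) + z(115) = 136/(-5) - 19 = 136*(-⅕) - 19 = -136/5 - 19 = -231/5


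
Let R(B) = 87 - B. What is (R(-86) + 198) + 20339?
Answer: 20710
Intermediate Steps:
(R(-86) + 198) + 20339 = ((87 - 1*(-86)) + 198) + 20339 = ((87 + 86) + 198) + 20339 = (173 + 198) + 20339 = 371 + 20339 = 20710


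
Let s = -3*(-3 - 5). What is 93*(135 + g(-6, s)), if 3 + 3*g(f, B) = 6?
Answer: 12648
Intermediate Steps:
s = 24 (s = -3*(-8) = 24)
g(f, B) = 1 (g(f, B) = -1 + (⅓)*6 = -1 + 2 = 1)
93*(135 + g(-6, s)) = 93*(135 + 1) = 93*136 = 12648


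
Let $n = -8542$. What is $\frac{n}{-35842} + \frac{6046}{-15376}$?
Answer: $- \frac{21339735}{137776648} \approx -0.15489$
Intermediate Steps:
$\frac{n}{-35842} + \frac{6046}{-15376} = - \frac{8542}{-35842} + \frac{6046}{-15376} = \left(-8542\right) \left(- \frac{1}{35842}\right) + 6046 \left(- \frac{1}{15376}\right) = \frac{4271}{17921} - \frac{3023}{7688} = - \frac{21339735}{137776648}$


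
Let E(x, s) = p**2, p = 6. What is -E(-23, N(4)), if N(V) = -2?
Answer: -36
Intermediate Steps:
E(x, s) = 36 (E(x, s) = 6**2 = 36)
-E(-23, N(4)) = -1*36 = -36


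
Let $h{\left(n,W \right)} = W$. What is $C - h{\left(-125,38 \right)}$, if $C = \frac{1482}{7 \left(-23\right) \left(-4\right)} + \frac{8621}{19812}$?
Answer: $- \frac{112481489}{3189732} \approx -35.264$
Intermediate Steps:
$C = \frac{8728327}{3189732}$ ($C = \frac{1482}{\left(-161\right) \left(-4\right)} + 8621 \cdot \frac{1}{19812} = \frac{1482}{644} + \frac{8621}{19812} = 1482 \cdot \frac{1}{644} + \frac{8621}{19812} = \frac{741}{322} + \frac{8621}{19812} = \frac{8728327}{3189732} \approx 2.7364$)
$C - h{\left(-125,38 \right)} = \frac{8728327}{3189732} - 38 = - \frac{112481489}{3189732}$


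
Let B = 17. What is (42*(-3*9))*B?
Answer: -19278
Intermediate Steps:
(42*(-3*9))*B = (42*(-3*9))*17 = (42*(-27))*17 = -1134*17 = -19278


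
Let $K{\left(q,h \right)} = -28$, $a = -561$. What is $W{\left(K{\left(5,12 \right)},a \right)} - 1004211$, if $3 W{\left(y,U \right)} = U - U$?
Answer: $-1004211$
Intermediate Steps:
$W{\left(y,U \right)} = 0$ ($W{\left(y,U \right)} = \frac{U - U}{3} = \frac{1}{3} \cdot 0 = 0$)
$W{\left(K{\left(5,12 \right)},a \right)} - 1004211 = 0 - 1004211 = -1004211$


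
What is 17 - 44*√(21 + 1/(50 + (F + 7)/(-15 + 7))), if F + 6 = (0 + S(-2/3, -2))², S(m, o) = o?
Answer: 17 - 836*√9085/395 ≈ -184.73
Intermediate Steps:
F = -2 (F = -6 + (0 - 2)² = -6 + (-2)² = -6 + 4 = -2)
17 - 44*√(21 + 1/(50 + (F + 7)/(-15 + 7))) = 17 - 44*√(21 + 1/(50 + (-2 + 7)/(-15 + 7))) = 17 - 44*√(21 + 1/(50 + 5/(-8))) = 17 - 44*√(21 + 1/(50 + 5*(-⅛))) = 17 - 44*√(21 + 1/(50 - 5/8)) = 17 - 44*√(21 + 1/(395/8)) = 17 - 44*√(21 + 8/395) = 17 - 836*√9085/395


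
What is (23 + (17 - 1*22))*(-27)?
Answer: -486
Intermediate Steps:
(23 + (17 - 1*22))*(-27) = (23 + (17 - 22))*(-27) = (23 - 5)*(-27) = 18*(-27) = -486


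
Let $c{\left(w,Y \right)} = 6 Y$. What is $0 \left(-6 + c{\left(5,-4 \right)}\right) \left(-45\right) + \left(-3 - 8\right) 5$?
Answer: $-55$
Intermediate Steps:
$0 \left(-6 + c{\left(5,-4 \right)}\right) \left(-45\right) + \left(-3 - 8\right) 5 = 0 \left(-6 + 6 \left(-4\right)\right) \left(-45\right) + \left(-3 - 8\right) 5 = 0 \left(-6 - 24\right) \left(-45\right) - 55 = 0 \left(-30\right) \left(-45\right) - 55 = 0 \left(-45\right) - 55 = 0 - 55 = -55$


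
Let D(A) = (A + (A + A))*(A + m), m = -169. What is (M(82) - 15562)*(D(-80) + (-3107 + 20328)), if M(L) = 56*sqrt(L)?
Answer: -1197978322 + 4310936*sqrt(82) ≈ -1.1589e+9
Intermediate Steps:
D(A) = 3*A*(-169 + A) (D(A) = (A + (A + A))*(A - 169) = (A + 2*A)*(-169 + A) = (3*A)*(-169 + A) = 3*A*(-169 + A))
(M(82) - 15562)*(D(-80) + (-3107 + 20328)) = (56*sqrt(82) - 15562)*(3*(-80)*(-169 - 80) + (-3107 + 20328)) = (-15562 + 56*sqrt(82))*(3*(-80)*(-249) + 17221) = (-15562 + 56*sqrt(82))*(59760 + 17221) = (-15562 + 56*sqrt(82))*76981 = -1197978322 + 4310936*sqrt(82)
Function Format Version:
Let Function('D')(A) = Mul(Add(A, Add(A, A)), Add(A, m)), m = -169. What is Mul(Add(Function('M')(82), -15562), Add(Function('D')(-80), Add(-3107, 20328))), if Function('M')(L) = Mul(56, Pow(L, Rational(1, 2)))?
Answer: Add(-1197978322, Mul(4310936, Pow(82, Rational(1, 2)))) ≈ -1.1589e+9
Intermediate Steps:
Function('D')(A) = Mul(3, A, Add(-169, A)) (Function('D')(A) = Mul(Add(A, Add(A, A)), Add(A, -169)) = Mul(Add(A, Mul(2, A)), Add(-169, A)) = Mul(Mul(3, A), Add(-169, A)) = Mul(3, A, Add(-169, A)))
Mul(Add(Function('M')(82), -15562), Add(Function('D')(-80), Add(-3107, 20328))) = Mul(Add(Mul(56, Pow(82, Rational(1, 2))), -15562), Add(Mul(3, -80, Add(-169, -80)), Add(-3107, 20328))) = Mul(Add(-15562, Mul(56, Pow(82, Rational(1, 2)))), Add(Mul(3, -80, -249), 17221)) = Mul(Add(-15562, Mul(56, Pow(82, Rational(1, 2)))), Add(59760, 17221)) = Mul(Add(-15562, Mul(56, Pow(82, Rational(1, 2)))), 76981) = Add(-1197978322, Mul(4310936, Pow(82, Rational(1, 2))))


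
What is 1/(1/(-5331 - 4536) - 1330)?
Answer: -9867/13123111 ≈ -0.00075188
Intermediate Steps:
1/(1/(-5331 - 4536) - 1330) = 1/(1/(-9867) - 1330) = 1/(-1/9867 - 1330) = 1/(-13123111/9867) = -9867/13123111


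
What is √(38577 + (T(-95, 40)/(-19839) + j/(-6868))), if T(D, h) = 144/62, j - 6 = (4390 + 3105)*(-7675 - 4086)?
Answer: √88162743836221357537/41410606 ≈ 226.74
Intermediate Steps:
j = -88148689 (j = 6 + (4390 + 3105)*(-7675 - 4086) = 6 + 7495*(-11761) = 6 - 88148695 = -88148689)
T(D, h) = 72/31 (T(D, h) = 144*(1/62) = 72/31)
√(38577 + (T(-95, 40)/(-19839) + j/(-6868))) = √(38577 + ((72/31)/(-19839) - 88148689/(-6868))) = √(38577 + ((72/31)*(-1/19839) - 88148689*(-1/6868))) = √(38577 + (-24/205003 + 5185217/404)) = √(38577 + 1062985030955/82821212) = √(4257978926279/82821212) = √88162743836221357537/41410606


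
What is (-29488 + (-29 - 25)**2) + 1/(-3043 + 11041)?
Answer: -212522855/7998 ≈ -26572.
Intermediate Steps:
(-29488 + (-29 - 25)**2) + 1/(-3043 + 11041) = (-29488 + (-54)**2) + 1/7998 = (-29488 + 2916) + 1/7998 = -26572 + 1/7998 = -212522855/7998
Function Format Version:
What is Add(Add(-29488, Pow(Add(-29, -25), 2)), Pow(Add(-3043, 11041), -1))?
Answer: Rational(-212522855, 7998) ≈ -26572.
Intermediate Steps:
Add(Add(-29488, Pow(Add(-29, -25), 2)), Pow(Add(-3043, 11041), -1)) = Add(Add(-29488, Pow(-54, 2)), Pow(7998, -1)) = Add(Add(-29488, 2916), Rational(1, 7998)) = Add(-26572, Rational(1, 7998)) = Rational(-212522855, 7998)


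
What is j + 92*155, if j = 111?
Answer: 14371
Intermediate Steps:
j + 92*155 = 111 + 92*155 = 111 + 14260 = 14371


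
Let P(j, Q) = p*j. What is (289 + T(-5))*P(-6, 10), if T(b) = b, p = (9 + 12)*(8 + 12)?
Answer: -715680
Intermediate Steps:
p = 420 (p = 21*20 = 420)
P(j, Q) = 420*j
(289 + T(-5))*P(-6, 10) = (289 - 5)*(420*(-6)) = 284*(-2520) = -715680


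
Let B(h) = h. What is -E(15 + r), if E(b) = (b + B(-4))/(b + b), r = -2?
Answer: -9/26 ≈ -0.34615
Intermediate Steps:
E(b) = (-4 + b)/(2*b) (E(b) = (b - 4)/(b + b) = (-4 + b)/((2*b)) = (-4 + b)*(1/(2*b)) = (-4 + b)/(2*b))
-E(15 + r) = -(-4 + (15 - 2))/(2*(15 - 2)) = -(-4 + 13)/(2*13) = -9/(2*13) = -1*9/26 = -9/26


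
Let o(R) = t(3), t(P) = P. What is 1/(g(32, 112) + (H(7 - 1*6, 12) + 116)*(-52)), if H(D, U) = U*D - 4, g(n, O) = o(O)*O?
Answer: -1/6112 ≈ -0.00016361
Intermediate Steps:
o(R) = 3
g(n, O) = 3*O
H(D, U) = -4 + D*U (H(D, U) = D*U - 4 = -4 + D*U)
1/(g(32, 112) + (H(7 - 1*6, 12) + 116)*(-52)) = 1/(3*112 + ((-4 + (7 - 1*6)*12) + 116)*(-52)) = 1/(336 + ((-4 + (7 - 6)*12) + 116)*(-52)) = 1/(336 + ((-4 + 1*12) + 116)*(-52)) = 1/(336 + ((-4 + 12) + 116)*(-52)) = 1/(336 + (8 + 116)*(-52)) = 1/(336 + 124*(-52)) = 1/(336 - 6448) = 1/(-6112) = -1/6112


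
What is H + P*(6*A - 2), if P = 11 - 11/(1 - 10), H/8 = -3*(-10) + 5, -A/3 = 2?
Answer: -1660/9 ≈ -184.44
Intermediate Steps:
A = -6 (A = -3*2 = -6)
H = 280 (H = 8*(-3*(-10) + 5) = 8*(30 + 5) = 8*35 = 280)
P = 110/9 (P = 11 - 11/(-9) = 11 - 11*(-⅑) = 11 + 11/9 = 110/9 ≈ 12.222)
H + P*(6*A - 2) = 280 + 110*(6*(-6) - 2)/9 = 280 + 110*(-36 - 2)/9 = 280 + (110/9)*(-38) = 280 - 4180/9 = -1660/9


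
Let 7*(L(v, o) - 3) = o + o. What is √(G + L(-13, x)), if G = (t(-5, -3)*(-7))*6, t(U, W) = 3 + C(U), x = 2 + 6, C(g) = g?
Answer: 25*√7/7 ≈ 9.4491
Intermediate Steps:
x = 8
t(U, W) = 3 + U
L(v, o) = 3 + 2*o/7 (L(v, o) = 3 + (o + o)/7 = 3 + (2*o)/7 = 3 + 2*o/7)
G = 84 (G = ((3 - 5)*(-7))*6 = -2*(-7)*6 = 14*6 = 84)
√(G + L(-13, x)) = √(84 + (3 + (2/7)*8)) = √(84 + (3 + 16/7)) = √(84 + 37/7) = √(625/7) = 25*√7/7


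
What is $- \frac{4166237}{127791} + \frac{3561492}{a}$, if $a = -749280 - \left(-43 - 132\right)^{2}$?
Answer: $- \frac{3704395691657}{99664839855} \approx -37.169$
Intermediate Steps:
$a = -779905$ ($a = -749280 - \left(-175\right)^{2} = -749280 - 30625 = -779905$)
$- \frac{4166237}{127791} + \frac{3561492}{a} = - \frac{4166237}{127791} + \frac{3561492}{-779905} = \left(-4166237\right) \frac{1}{127791} + 3561492 \left(- \frac{1}{779905}\right) = - \frac{4166237}{127791} - \frac{3561492}{779905} = - \frac{3704395691657}{99664839855}$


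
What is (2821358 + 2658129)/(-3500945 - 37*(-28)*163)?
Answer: -5479487/3332077 ≈ -1.6445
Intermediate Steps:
(2821358 + 2658129)/(-3500945 - 37*(-28)*163) = 5479487/(-3500945 + 1036*163) = 5479487/(-3500945 + 168868) = 5479487/(-3332077) = 5479487*(-1/3332077) = -5479487/3332077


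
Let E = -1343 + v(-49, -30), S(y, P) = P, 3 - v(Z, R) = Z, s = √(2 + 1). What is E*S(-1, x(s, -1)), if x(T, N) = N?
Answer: 1291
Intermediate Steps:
s = √3 ≈ 1.7320
v(Z, R) = 3 - Z
E = -1291 (E = -1343 + (3 - 1*(-49)) = -1343 + (3 + 49) = -1343 + 52 = -1291)
E*S(-1, x(s, -1)) = -1291*(-1) = 1291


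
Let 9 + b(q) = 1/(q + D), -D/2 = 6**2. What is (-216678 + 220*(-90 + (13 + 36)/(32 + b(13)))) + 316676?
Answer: 27346127/339 ≈ 80667.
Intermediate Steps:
D = -72 (D = -2*6**2 = -2*36 = -72)
b(q) = -9 + 1/(-72 + q) (b(q) = -9 + 1/(q - 72) = -9 + 1/(-72 + q))
(-216678 + 220*(-90 + (13 + 36)/(32 + b(13)))) + 316676 = (-216678 + 220*(-90 + (13 + 36)/(32 + (649 - 9*13)/(-72 + 13)))) + 316676 = (-216678 + 220*(-90 + 49/(32 + (649 - 117)/(-59)))) + 316676 = (-216678 + 220*(-90 + 49/(32 - 1/59*532))) + 316676 = (-216678 + 220*(-90 + 49/(32 - 532/59))) + 316676 = (-216678 + 220*(-90 + 49/(1356/59))) + 316676 = (-216678 + 220*(-90 + 49*(59/1356))) + 316676 = (-216678 + 220*(-90 + 2891/1356)) + 316676 = (-216678 + 220*(-119149/1356)) + 316676 = (-216678 - 6553195/339) + 316676 = -80007037/339 + 316676 = 27346127/339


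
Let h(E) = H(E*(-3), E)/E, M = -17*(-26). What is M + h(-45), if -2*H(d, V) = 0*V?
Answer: 442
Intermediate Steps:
M = 442
H(d, V) = 0 (H(d, V) = -0*V = -½*0 = 0)
h(E) = 0 (h(E) = 0/E = 0)
M + h(-45) = 442 + 0 = 442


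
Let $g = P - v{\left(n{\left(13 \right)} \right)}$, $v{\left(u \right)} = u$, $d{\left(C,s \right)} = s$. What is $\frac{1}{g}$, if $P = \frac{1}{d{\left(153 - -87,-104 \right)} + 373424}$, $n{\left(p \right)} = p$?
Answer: $- \frac{373320}{4853159} \approx -0.076923$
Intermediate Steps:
$P = \frac{1}{373320}$ ($P = \frac{1}{-104 + 373424} = \frac{1}{373320} \approx 2.6787 \cdot 10^{-6}$)
$g = - \frac{4853159}{373320}$ ($g = \frac{1}{373320} - 13 = - \frac{4853159}{373320} \approx -13.0$)
$\frac{1}{g} = \frac{1}{- \frac{4853159}{373320}} = - \frac{373320}{4853159}$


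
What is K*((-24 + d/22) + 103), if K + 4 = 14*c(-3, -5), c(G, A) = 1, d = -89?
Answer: 8245/11 ≈ 749.54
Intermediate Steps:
K = 10 (K = -4 + 14*1 = -4 + 14 = 10)
K*((-24 + d/22) + 103) = 10*((-24 - 89/22) + 103) = 10*(-617/22 + 103) = 10*(1649/22) = 8245/11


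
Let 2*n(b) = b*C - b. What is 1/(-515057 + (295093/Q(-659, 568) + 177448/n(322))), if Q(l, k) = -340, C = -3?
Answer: -54740/28256813233 ≈ -1.9372e-6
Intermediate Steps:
n(b) = -2*b (n(b) = (b*(-3) - b)/2 = (-3*b - b)/2 = (-4*b)/2 = -2*b)
1/(-515057 + (295093/Q(-659, 568) + 177448/n(322))) = 1/(-515057 + (295093/(-340) + 177448/((-2*322)))) = 1/(-515057 + (295093*(-1/340) + 177448/(-644))) = 1/(-515057 + (-295093/340 + 177448*(-1/644))) = 1/(-515057 + (-295093/340 - 44362/161)) = 1/(-515057 - 62593053/54740) = 1/(-28256813233/54740) = -54740/28256813233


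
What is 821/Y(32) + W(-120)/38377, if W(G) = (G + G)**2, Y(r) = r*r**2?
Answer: 1918944317/1257537536 ≈ 1.5260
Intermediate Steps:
Y(r) = r**3
W(G) = 4*G**2 (W(G) = (2*G)**2 = 4*G**2)
821/Y(32) + W(-120)/38377 = 821/(32**3) + (4*(-120)**2)/38377 = 821/32768 + (4*14400)*(1/38377) = 821*(1/32768) + 57600*(1/38377) = 821/32768 + 57600/38377 = 1918944317/1257537536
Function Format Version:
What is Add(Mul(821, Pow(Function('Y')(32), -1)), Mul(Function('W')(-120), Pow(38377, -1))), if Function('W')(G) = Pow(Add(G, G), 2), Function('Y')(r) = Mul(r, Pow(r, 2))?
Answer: Rational(1918944317, 1257537536) ≈ 1.5260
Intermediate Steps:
Function('Y')(r) = Pow(r, 3)
Function('W')(G) = Mul(4, Pow(G, 2)) (Function('W')(G) = Pow(Mul(2, G), 2) = Mul(4, Pow(G, 2)))
Add(Mul(821, Pow(Function('Y')(32), -1)), Mul(Function('W')(-120), Pow(38377, -1))) = Add(Mul(821, Pow(Pow(32, 3), -1)), Mul(Mul(4, Pow(-120, 2)), Pow(38377, -1))) = Add(Mul(821, Pow(32768, -1)), Mul(Mul(4, 14400), Rational(1, 38377))) = Add(Mul(821, Rational(1, 32768)), Mul(57600, Rational(1, 38377))) = Add(Rational(821, 32768), Rational(57600, 38377)) = Rational(1918944317, 1257537536)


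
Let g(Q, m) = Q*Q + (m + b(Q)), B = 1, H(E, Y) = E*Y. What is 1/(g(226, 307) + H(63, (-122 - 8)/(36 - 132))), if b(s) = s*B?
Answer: 16/827109 ≈ 1.9345e-5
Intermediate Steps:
b(s) = s (b(s) = s*1 = s)
g(Q, m) = Q + m + Q² (g(Q, m) = Q*Q + (m + Q) = Q² + (Q + m) = Q + m + Q²)
1/(g(226, 307) + H(63, (-122 - 8)/(36 - 132))) = 1/((226 + 307 + 226²) + 63*((-122 - 8)/(36 - 132))) = 1/((226 + 307 + 51076) + 63*(-130/(-96))) = 1/(51609 + 63*(-130*(-1/96))) = 1/(51609 + 63*(65/48)) = 1/(51609 + 1365/16) = 1/(827109/16) = 16/827109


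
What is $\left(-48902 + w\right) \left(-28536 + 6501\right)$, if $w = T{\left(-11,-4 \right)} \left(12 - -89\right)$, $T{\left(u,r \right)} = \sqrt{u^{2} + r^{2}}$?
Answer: $1077555570 - 2225535 \sqrt{137} \approx 1.0515 \cdot 10^{9}$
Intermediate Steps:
$T{\left(u,r \right)} = \sqrt{r^{2} + u^{2}}$
$w = 101 \sqrt{137}$ ($w = \sqrt{\left(-4\right)^{2} + \left(-11\right)^{2}} \left(12 - -89\right) = \sqrt{16 + 121} \left(12 + 89\right) = \sqrt{137} \cdot 101 = 101 \sqrt{137} \approx 1182.2$)
$\left(-48902 + w\right) \left(-28536 + 6501\right) = \left(-48902 + 101 \sqrt{137}\right) \left(-28536 + 6501\right) = \left(-48902 + 101 \sqrt{137}\right) \left(-22035\right) = 1077555570 - 2225535 \sqrt{137}$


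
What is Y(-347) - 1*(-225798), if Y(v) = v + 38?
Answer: 225489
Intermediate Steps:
Y(v) = 38 + v
Y(-347) - 1*(-225798) = (38 - 347) - 1*(-225798) = -309 + 225798 = 225489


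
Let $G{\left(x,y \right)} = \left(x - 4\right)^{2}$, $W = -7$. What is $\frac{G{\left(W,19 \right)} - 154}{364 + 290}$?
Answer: $- \frac{11}{218} \approx -0.050459$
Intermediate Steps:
$G{\left(x,y \right)} = \left(-4 + x\right)^{2}$
$\frac{G{\left(W,19 \right)} - 154}{364 + 290} = \frac{\left(-4 - 7\right)^{2} - 154}{364 + 290} = \frac{\left(-11\right)^{2} - 154}{654} = \left(121 - 154\right) \frac{1}{654} = \left(-33\right) \frac{1}{654} = - \frac{11}{218}$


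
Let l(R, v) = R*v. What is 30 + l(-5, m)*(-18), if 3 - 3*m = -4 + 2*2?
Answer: 120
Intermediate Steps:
m = 1 (m = 1 - (-4 + 2*2)/3 = 1 - (-4 + 4)/3 = 1 - 1/3*0 = 1 + 0 = 1)
30 + l(-5, m)*(-18) = 30 - 5*1*(-18) = 30 - 5*(-18) = 30 + 90 = 120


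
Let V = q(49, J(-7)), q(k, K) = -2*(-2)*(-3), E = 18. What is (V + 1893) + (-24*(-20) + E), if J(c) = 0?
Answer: 2379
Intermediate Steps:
q(k, K) = -12 (q(k, K) = 4*(-3) = -12)
V = -12
(V + 1893) + (-24*(-20) + E) = (-12 + 1893) + (-24*(-20) + 18) = 1881 + (480 + 18) = 1881 + 498 = 2379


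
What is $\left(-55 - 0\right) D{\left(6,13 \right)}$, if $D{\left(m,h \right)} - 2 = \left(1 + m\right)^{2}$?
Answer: $-2805$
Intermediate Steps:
$D{\left(m,h \right)} = 2 + \left(1 + m\right)^{2}$
$\left(-55 - 0\right) D{\left(6,13 \right)} = \left(-55 - 0\right) \left(2 + \left(1 + 6\right)^{2}\right) = \left(-55 + 0\right) \left(2 + 7^{2}\right) = - 55 \left(2 + 49\right) = \left(-55\right) 51 = -2805$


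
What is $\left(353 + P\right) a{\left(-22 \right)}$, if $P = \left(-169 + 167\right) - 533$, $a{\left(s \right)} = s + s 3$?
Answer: $16016$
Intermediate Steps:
$a{\left(s \right)} = 4 s$ ($a{\left(s \right)} = s + 3 s = 4 s$)
$P = -535$ ($P = -2 - 533 = -535$)
$\left(353 + P\right) a{\left(-22 \right)} = \left(353 - 535\right) 4 \left(-22\right) = \left(-182\right) \left(-88\right) = 16016$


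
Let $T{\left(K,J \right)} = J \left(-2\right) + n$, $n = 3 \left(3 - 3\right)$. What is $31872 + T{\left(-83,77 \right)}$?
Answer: $31718$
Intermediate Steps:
$n = 0$ ($n = 3 \cdot 0 = 0$)
$T{\left(K,J \right)} = - 2 J$ ($T{\left(K,J \right)} = J \left(-2\right) + 0 = - 2 J + 0 = - 2 J$)
$31872 + T{\left(-83,77 \right)} = 31872 - 154 = 31718$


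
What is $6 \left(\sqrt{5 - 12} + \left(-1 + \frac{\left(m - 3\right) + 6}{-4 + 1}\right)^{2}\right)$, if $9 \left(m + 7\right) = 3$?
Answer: $\frac{8}{27} + 6 i \sqrt{7} \approx 0.2963 + 15.875 i$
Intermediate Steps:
$m = - \frac{20}{3}$ ($m = -7 + \frac{1}{9} \cdot 3 = -7 + \frac{1}{3} = - \frac{20}{3} \approx -6.6667$)
$6 \left(\sqrt{5 - 12} + \left(-1 + \frac{\left(m - 3\right) + 6}{-4 + 1}\right)^{2}\right) = 6 \left(\sqrt{5 - 12} + \left(-1 + \frac{\left(- \frac{20}{3} - 3\right) + 6}{-4 + 1}\right)^{2}\right) = 6 \left(\sqrt{5 - 12} + \left(-1 + \frac{\left(- \frac{20}{3} - 3\right) + 6}{-3}\right)^{2}\right) = 6 \left(\sqrt{-7} + \left(-1 + \left(- \frac{29}{3} + 6\right) \left(- \frac{1}{3}\right)\right)^{2}\right) = 6 \left(i \sqrt{7} + \left(-1 - - \frac{11}{9}\right)^{2}\right) = 6 \left(i \sqrt{7} + \left(-1 + \frac{11}{9}\right)^{2}\right) = 6 \left(i \sqrt{7} + \left(\frac{2}{9}\right)^{2}\right) = 6 \left(i \sqrt{7} + \frac{4}{81}\right) = 6 \left(\frac{4}{81} + i \sqrt{7}\right) = \frac{8}{27} + 6 i \sqrt{7}$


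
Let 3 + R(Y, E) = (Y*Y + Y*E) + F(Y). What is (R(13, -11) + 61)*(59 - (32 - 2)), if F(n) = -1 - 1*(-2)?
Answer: 2465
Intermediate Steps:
F(n) = 1 (F(n) = -1 + 2 = 1)
R(Y, E) = -2 + Y² + E*Y (R(Y, E) = -3 + ((Y*Y + Y*E) + 1) = -3 + ((Y² + E*Y) + 1) = -3 + (1 + Y² + E*Y) = -2 + Y² + E*Y)
(R(13, -11) + 61)*(59 - (32 - 2)) = ((-2 + 13² - 11*13) + 61)*(59 - (32 - 2)) = ((-2 + 169 - 143) + 61)*(59 - 1*30) = (24 + 61)*(59 - 30) = 85*29 = 2465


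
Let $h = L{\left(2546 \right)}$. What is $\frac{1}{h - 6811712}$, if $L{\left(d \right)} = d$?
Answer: $- \frac{1}{6809166} \approx -1.4686 \cdot 10^{-7}$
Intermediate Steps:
$h = 2546$
$\frac{1}{h - 6811712} = \frac{1}{2546 - 6811712} = \frac{1}{-6809166} = - \frac{1}{6809166}$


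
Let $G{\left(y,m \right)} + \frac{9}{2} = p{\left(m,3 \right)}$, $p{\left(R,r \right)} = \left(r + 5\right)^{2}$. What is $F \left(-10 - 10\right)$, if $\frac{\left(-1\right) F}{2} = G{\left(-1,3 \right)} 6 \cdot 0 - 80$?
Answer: $-3200$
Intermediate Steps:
$p{\left(R,r \right)} = \left(5 + r\right)^{2}$
$G{\left(y,m \right)} = \frac{119}{2}$ ($G{\left(y,m \right)} = - \frac{9}{2} + \left(5 + 3\right)^{2} = - \frac{9}{2} + 8^{2} = - \frac{9}{2} + 64 = \frac{119}{2}$)
$F = 160$ ($F = - 2 \left(\frac{119}{2} \cdot 6 \cdot 0 - 80\right) = - 2 \left(357 \cdot 0 - 80\right) = - 2 \left(0 - 80\right) = \left(-2\right) \left(-80\right) = 160$)
$F \left(-10 - 10\right) = 160 \left(-10 - 10\right) = 160 \left(-20\right) = -3200$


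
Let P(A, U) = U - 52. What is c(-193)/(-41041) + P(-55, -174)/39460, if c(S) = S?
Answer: -829743/809738930 ≈ -0.0010247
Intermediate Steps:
P(A, U) = -52 + U
c(-193)/(-41041) + P(-55, -174)/39460 = -193/(-41041) + (-52 - 174)/39460 = -193*(-1/41041) - 226*1/39460 = 193/41041 - 113/19730 = -829743/809738930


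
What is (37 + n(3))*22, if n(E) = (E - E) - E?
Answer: 748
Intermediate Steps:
n(E) = -E (n(E) = 0 - E = -E)
(37 + n(3))*22 = (37 - 1*3)*22 = (37 - 3)*22 = 34*22 = 748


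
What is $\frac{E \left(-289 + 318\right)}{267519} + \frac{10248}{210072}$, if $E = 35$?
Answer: $\frac{17587844}{334513401} \approx 0.052577$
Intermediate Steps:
$\frac{E \left(-289 + 318\right)}{267519} + \frac{10248}{210072} = \frac{35 \left(-289 + 318\right)}{267519} + \frac{10248}{210072} = 35 \cdot 29 \cdot \frac{1}{267519} + 10248 \cdot \frac{1}{210072} = 1015 \cdot \frac{1}{267519} + \frac{427}{8753} = \frac{145}{38217} + \frac{427}{8753} = \frac{17587844}{334513401}$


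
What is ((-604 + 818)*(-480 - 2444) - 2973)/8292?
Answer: -628709/8292 ≈ -75.821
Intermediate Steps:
((-604 + 818)*(-480 - 2444) - 2973)/8292 = (214*(-2924) - 2973)*(1/8292) = (-625736 - 2973)*(1/8292) = -628709*1/8292 = -628709/8292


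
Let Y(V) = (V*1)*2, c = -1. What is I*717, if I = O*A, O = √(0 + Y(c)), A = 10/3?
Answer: 2390*I*√2 ≈ 3380.0*I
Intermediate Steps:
Y(V) = 2*V (Y(V) = V*2 = 2*V)
A = 10/3 (A = 10*(⅓) = 10/3 ≈ 3.3333)
O = I*√2 (O = √(0 + 2*(-1)) = √(0 - 2) = √(-2) = I*√2 ≈ 1.4142*I)
I = 10*I*√2/3 (I = (I*√2)*(10/3) = 10*I*√2/3 ≈ 4.714*I)
I*717 = (10*I*√2/3)*717 = 2390*I*√2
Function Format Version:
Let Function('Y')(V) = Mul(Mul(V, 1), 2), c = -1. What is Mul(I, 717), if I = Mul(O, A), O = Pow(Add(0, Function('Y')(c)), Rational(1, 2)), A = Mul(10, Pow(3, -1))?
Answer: Mul(2390, I, Pow(2, Rational(1, 2))) ≈ Mul(3380.0, I)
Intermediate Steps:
Function('Y')(V) = Mul(2, V) (Function('Y')(V) = Mul(V, 2) = Mul(2, V))
A = Rational(10, 3) (A = Mul(10, Rational(1, 3)) = Rational(10, 3) ≈ 3.3333)
O = Mul(I, Pow(2, Rational(1, 2))) (O = Pow(Add(0, Mul(2, -1)), Rational(1, 2)) = Pow(Add(0, -2), Rational(1, 2)) = Pow(-2, Rational(1, 2)) = Mul(I, Pow(2, Rational(1, 2))) ≈ Mul(1.4142, I))
I = Mul(Rational(10, 3), I, Pow(2, Rational(1, 2))) (I = Mul(Mul(I, Pow(2, Rational(1, 2))), Rational(10, 3)) = Mul(Rational(10, 3), I, Pow(2, Rational(1, 2))) ≈ Mul(4.7140, I))
Mul(I, 717) = Mul(Mul(Rational(10, 3), I, Pow(2, Rational(1, 2))), 717) = Mul(2390, I, Pow(2, Rational(1, 2)))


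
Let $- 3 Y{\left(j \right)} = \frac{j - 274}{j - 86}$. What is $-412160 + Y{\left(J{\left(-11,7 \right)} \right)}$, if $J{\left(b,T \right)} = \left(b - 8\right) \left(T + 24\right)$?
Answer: $- \frac{834624863}{2025} \approx -4.1216 \cdot 10^{5}$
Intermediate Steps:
$J{\left(b,T \right)} = \left(-8 + b\right) \left(24 + T\right)$
$Y{\left(j \right)} = - \frac{-274 + j}{3 \left(-86 + j\right)}$ ($Y{\left(j \right)} = - \frac{\left(j - 274\right) \frac{1}{j - 86}}{3} = - \frac{\left(-274 + j\right) \frac{1}{-86 + j}}{3} = - \frac{\frac{1}{-86 + j} \left(-274 + j\right)}{3} = - \frac{-274 + j}{3 \left(-86 + j\right)}$)
$-412160 + Y{\left(J{\left(-11,7 \right)} \right)} = -412160 + \frac{274 - \left(-192 - 56 + 24 \left(-11\right) + 7 \left(-11\right)\right)}{3 \left(-86 + \left(-192 - 56 + 24 \left(-11\right) + 7 \left(-11\right)\right)\right)} = -412160 + \frac{274 - \left(-192 - 56 - 264 - 77\right)}{3 \left(-86 - 589\right)} = -412160 + \frac{274 - -589}{3 \left(-86 - 589\right)} = -412160 + \frac{274 + 589}{3 \left(-675\right)} = -412160 + \frac{1}{3} \left(- \frac{1}{675}\right) 863 = -412160 - \frac{863}{2025} = - \frac{834624863}{2025}$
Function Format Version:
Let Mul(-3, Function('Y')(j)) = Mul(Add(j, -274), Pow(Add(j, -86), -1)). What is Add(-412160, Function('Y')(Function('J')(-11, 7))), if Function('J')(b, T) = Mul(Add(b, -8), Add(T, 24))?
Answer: Rational(-834624863, 2025) ≈ -4.1216e+5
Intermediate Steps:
Function('J')(b, T) = Mul(Add(-8, b), Add(24, T))
Function('Y')(j) = Mul(Rational(-1, 3), Pow(Add(-86, j), -1), Add(-274, j)) (Function('Y')(j) = Mul(Rational(-1, 3), Mul(Add(j, -274), Pow(Add(j, -86), -1))) = Mul(Rational(-1, 3), Mul(Add(-274, j), Pow(Add(-86, j), -1))) = Mul(Rational(-1, 3), Mul(Pow(Add(-86, j), -1), Add(-274, j))) = Mul(Rational(-1, 3), Pow(Add(-86, j), -1), Add(-274, j)))
Add(-412160, Function('Y')(Function('J')(-11, 7))) = Add(-412160, Mul(Rational(1, 3), Pow(Add(-86, Add(-192, Mul(-8, 7), Mul(24, -11), Mul(7, -11))), -1), Add(274, Mul(-1, Add(-192, Mul(-8, 7), Mul(24, -11), Mul(7, -11)))))) = Add(-412160, Mul(Rational(1, 3), Pow(Add(-86, Add(-192, -56, -264, -77)), -1), Add(274, Mul(-1, Add(-192, -56, -264, -77))))) = Add(-412160, Mul(Rational(1, 3), Pow(Add(-86, -589), -1), Add(274, Mul(-1, -589)))) = Add(-412160, Mul(Rational(1, 3), Pow(-675, -1), Add(274, 589))) = Add(-412160, Mul(Rational(1, 3), Rational(-1, 675), 863)) = Add(-412160, Rational(-863, 2025)) = Rational(-834624863, 2025)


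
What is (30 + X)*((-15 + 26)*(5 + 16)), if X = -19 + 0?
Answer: 2541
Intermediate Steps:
X = -19
(30 + X)*((-15 + 26)*(5 + 16)) = (30 - 19)*((-15 + 26)*(5 + 16)) = 11*(11*21) = 11*231 = 2541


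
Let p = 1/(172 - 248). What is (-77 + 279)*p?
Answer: -101/38 ≈ -2.6579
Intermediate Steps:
p = -1/76 (p = 1/(-76) = -1/76 ≈ -0.013158)
(-77 + 279)*p = (-77 + 279)*(-1/76) = 202*(-1/76) = -101/38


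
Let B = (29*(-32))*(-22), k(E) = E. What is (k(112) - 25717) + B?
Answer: -5189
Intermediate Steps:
B = 20416 (B = -928*(-22) = 20416)
(k(112) - 25717) + B = (112 - 25717) + 20416 = -25605 + 20416 = -5189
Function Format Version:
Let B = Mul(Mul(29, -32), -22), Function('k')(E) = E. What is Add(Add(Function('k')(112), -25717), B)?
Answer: -5189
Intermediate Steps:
B = 20416 (B = Mul(-928, -22) = 20416)
Add(Add(Function('k')(112), -25717), B) = Add(Add(112, -25717), 20416) = Add(-25605, 20416) = -5189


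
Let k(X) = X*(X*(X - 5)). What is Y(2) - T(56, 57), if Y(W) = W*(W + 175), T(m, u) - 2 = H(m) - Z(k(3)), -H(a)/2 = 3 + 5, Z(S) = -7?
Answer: 361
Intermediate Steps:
k(X) = X**2*(-5 + X) (k(X) = X*(X*(-5 + X)) = X**2*(-5 + X))
H(a) = -16 (H(a) = -2*(3 + 5) = -2*8 = -16)
T(m, u) = -7 (T(m, u) = 2 + (-16 - 1*(-7)) = 2 + (-16 + 7) = 2 - 9 = -7)
Y(W) = W*(175 + W)
Y(2) - T(56, 57) = 2*(175 + 2) - 1*(-7) = 2*177 + 7 = 354 + 7 = 361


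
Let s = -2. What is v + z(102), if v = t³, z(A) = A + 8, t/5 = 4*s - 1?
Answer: -91015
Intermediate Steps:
t = -45 (t = 5*(4*(-2) - 1) = 5*(-8 - 1) = 5*(-9) = -45)
z(A) = 8 + A
v = -91125 (v = (-45)³ = -91125)
v + z(102) = -91125 + (8 + 102) = -91125 + 110 = -91015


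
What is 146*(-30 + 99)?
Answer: 10074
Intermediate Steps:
146*(-30 + 99) = 146*69 = 10074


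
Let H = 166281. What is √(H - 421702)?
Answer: I*√255421 ≈ 505.39*I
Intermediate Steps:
√(H - 421702) = √(166281 - 421702) = √(-255421) = I*√255421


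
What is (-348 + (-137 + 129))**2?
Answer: 126736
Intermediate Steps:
(-348 + (-137 + 129))**2 = (-348 - 8)**2 = (-356)**2 = 126736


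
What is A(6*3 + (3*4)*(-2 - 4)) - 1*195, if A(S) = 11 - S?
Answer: -130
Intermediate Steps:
A(6*3 + (3*4)*(-2 - 4)) - 1*195 = (11 - (6*3 + (3*4)*(-2 - 4))) - 1*195 = (11 - (18 + 12*(-6))) - 195 = (11 - (18 - 72)) - 195 = (11 - 1*(-54)) - 195 = (11 + 54) - 195 = 65 - 195 = -130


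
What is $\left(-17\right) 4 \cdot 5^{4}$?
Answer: $-42500$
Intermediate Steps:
$\left(-17\right) 4 \cdot 5^{4} = \left(-68\right) 625 = -42500$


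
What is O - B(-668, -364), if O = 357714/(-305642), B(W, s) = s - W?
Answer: -46636441/152821 ≈ -305.17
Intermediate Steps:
O = -178857/152821 (O = 357714*(-1/305642) = -178857/152821 ≈ -1.1704)
O - B(-668, -364) = -178857/152821 - (-364 - 1*(-668)) = -178857/152821 - (-364 + 668) = -178857/152821 - 1*304 = -178857/152821 - 304 = -46636441/152821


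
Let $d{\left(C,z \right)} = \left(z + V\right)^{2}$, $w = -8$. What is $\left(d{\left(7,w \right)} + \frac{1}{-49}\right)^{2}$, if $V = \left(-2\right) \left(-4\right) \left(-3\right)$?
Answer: $\frac{2517530625}{2401} \approx 1.0485 \cdot 10^{6}$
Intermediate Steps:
$V = -24$ ($V = 8 \left(-3\right) = -24$)
$d{\left(C,z \right)} = \left(-24 + z\right)^{2}$ ($d{\left(C,z \right)} = \left(z - 24\right)^{2} = \left(-24 + z\right)^{2}$)
$\left(d{\left(7,w \right)} + \frac{1}{-49}\right)^{2} = \left(\left(-24 - 8\right)^{2} + \frac{1}{-49}\right)^{2} = \left(\left(-32\right)^{2} - \frac{1}{49}\right)^{2} = \left(1024 - \frac{1}{49}\right)^{2} = \left(\frac{50175}{49}\right)^{2} = \frac{2517530625}{2401}$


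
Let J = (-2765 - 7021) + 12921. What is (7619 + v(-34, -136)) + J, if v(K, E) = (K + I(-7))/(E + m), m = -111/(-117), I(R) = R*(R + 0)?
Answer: 56640733/5267 ≈ 10754.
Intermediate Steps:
I(R) = R² (I(R) = R*R = R²)
m = 37/39 (m = -111*(-1/117) = 37/39 ≈ 0.94872)
J = 3135 (J = -9786 + 12921 = 3135)
v(K, E) = (49 + K)/(37/39 + E) (v(K, E) = (K + (-7)²)/(E + 37/39) = (K + 49)/(37/39 + E) = (49 + K)/(37/39 + E))
(7619 + v(-34, -136)) + J = (7619 + 39*(49 - 34)/(37 + 39*(-136))) + 3135 = (7619 + 39*15/(37 - 5304)) + 3135 = (7619 + 39*15/(-5267)) + 3135 = (7619 + 39*(-1/5267)*15) + 3135 = (7619 - 585/5267) + 3135 = 40128688/5267 + 3135 = 56640733/5267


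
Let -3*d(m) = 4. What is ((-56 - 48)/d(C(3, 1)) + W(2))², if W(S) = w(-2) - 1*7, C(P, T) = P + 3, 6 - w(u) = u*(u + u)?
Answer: 4761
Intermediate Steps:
w(u) = 6 - 2*u² (w(u) = 6 - u*(u + u) = 6 - u*2*u = 6 - 2*u²)
C(P, T) = 3 + P
d(m) = -4/3 (d(m) = -⅓*4 = -4/3)
W(S) = -9 (W(S) = (6 - 2*(-2)²) - 1*7 = (6 - 2*4) - 7 = (6 - 8) - 7 = -2 - 7 = -9)
((-56 - 48)/d(C(3, 1)) + W(2))² = ((-56 - 48)/(-4/3) - 9)² = (-104*(-¾) - 9)² = (78 - 9)² = 69² = 4761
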